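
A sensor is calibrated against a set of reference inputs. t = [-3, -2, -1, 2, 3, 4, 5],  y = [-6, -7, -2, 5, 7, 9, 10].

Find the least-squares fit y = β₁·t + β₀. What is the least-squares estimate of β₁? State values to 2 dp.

Normal-equation sums: Σt·t = 68, Σt = 8, Σ1 = 7.
Moment sums: Σt·y = 151, Σy = 16.
MᵀM·[β₁, β₀]ᵀ = Mᵀy becomes [[68, 8]; [8, 7]]·[β₁, β₀]ᵀ = [151, 16]ᵀ.
det = 68·7 − 8² = 412.
β₁ = (151·7 − 8·16)/412 = 929/412; β₀ = (68·16 − 8·151)/412 = -30/103.

β₁ = 2.25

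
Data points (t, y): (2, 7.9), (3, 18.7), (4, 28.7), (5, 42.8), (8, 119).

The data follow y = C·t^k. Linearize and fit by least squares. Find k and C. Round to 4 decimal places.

With ln yᵢ as the transformed response and ln tᵢ as the regressor:
Σln t = 6.8669, Σ(ln t)² = 10.5236, Σln y = 16.8879, Σln t·ln y = 25.2874.
Equations: 10.5236·k + 6.8669·ln C = 25.2874;  6.8669·k + 5·ln C = 16.8879.
Solving (det = 5.4631): k = 1.91625, ln C = 0.74584, so C = exp(0.74584) = 2.10821.

k = 1.9162, C = 2.1082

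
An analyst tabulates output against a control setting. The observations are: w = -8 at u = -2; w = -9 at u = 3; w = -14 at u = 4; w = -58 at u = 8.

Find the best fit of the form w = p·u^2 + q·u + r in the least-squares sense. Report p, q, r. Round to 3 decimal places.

From the data, Σu^2·u^2 = 4449, Σu^2·u = 595, Σu^2 = 93, Σu·u = 93, Σu = 13, Σ1 = 4.
And Σu^2·w = -4049, Σu·w = -531, Σw = -89.
Normal equations: [[4449, 595, 93]; [595, 93, 13]; [93, 13, 4]]·[p, q, r]ᵀ = [-4049, -531, -89]ᵀ.
Inverting the 3×3 Gram matrix, [p, q, r]ᵀ = [-594/607, 535/607, -1434/607]ᵀ.

p = -0.979, q = 0.881, r = -2.362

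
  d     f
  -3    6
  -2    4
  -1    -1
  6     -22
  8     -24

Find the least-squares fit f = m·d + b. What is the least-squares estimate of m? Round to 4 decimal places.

Sums needed: Σd·d = 114, Σd = 8, Σ1 = 5.
For Mᵀf: Σd·f = -349, Σf = -37.
det = 114·5 − 8² = 506.
m = ((-349)·5 − 8·(-37))/506 = -63/22; b = (114·(-37) − 8·(-349))/506 = -31/11.

m = -2.8636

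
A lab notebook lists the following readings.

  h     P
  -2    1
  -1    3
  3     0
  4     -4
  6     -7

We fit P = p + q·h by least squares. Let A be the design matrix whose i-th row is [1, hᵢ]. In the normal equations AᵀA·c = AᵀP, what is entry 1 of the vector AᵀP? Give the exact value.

Entry 1 ↔ basis 1, so (AᵀP)_{1} = Σᵢ Pᵢ = (1)·(1) + (1)·(3) + (1)·(0) + (1)·(-4) + (1)·(-7) = -7.

-7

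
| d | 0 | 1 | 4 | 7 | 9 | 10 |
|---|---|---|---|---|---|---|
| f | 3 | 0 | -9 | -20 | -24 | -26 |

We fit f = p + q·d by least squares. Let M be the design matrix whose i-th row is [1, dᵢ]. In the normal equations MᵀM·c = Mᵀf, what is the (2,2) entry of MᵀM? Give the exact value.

247

Row 2 ↔ basis d, column 2 ↔ basis d, so (MᵀM)_{2,2} = Σᵢ (d)·(d) = (0)·(0) + (1)·(1) + (4)·(4) + (7)·(7) + (9)·(9) + (10)·(10) = 247.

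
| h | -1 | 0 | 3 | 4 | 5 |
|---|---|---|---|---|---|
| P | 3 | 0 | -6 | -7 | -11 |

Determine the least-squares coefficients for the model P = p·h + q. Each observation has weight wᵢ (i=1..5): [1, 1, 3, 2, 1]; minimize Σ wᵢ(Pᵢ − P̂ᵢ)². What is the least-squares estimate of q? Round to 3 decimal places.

Entries of MᵀWM: Σwᵢ·h·h = 85, Σwᵢ·h = 21, Σwᵢ·1 = 8.
And Σwᵢ·h·P = -168, Σwᵢ·P = -40.
MᵀWM·[p, q]ᵀ = MᵀWP becomes [[85, 21]; [21, 8]]·[p, q]ᵀ = [-168, -40]ᵀ.
Δ = 85·8 − 21² = 239.
p = ((-168)·8 − 21·(-40))/239 = -504/239; q = (85·(-40) − 21·(-168))/239 = 128/239.

q = 0.536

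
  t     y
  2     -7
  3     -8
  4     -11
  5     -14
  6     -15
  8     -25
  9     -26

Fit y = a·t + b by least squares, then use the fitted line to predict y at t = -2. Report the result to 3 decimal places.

ŷ = 6.239

Forming XᵀX = [[235, 37]; [37, 7]] and Xᵀy = [-676, -106]ᵀ gives XᵀX·[a, b]ᵀ = Xᵀy.
Eliminating b: 7·(row 1) − 37·(row 2) gives 276·a = 7·(-676) − 37·(-106) = -810, so a = -135/46.
Then b = ((-106) − 37·(-135/46))/7 = 17/46.
At t = -2: ŷ = (-135/46)·(-2) + (17/46)·(1) = 287/46.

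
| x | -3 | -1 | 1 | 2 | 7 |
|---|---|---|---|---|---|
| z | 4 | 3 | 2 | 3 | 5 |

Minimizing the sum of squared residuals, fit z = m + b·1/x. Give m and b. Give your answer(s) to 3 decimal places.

m = 3.431, b = -0.496

The normal system MᵀM·[m, b]ᵀ = Mᵀz is [[5, 13/42]; [13/42, 4201/1764]]·[m, b]ᵀ = [17, -5/42]ᵀ.
Δ = 5·(4201/1764) − (13/42)² = 5209/441.
m = (17·(4201/1764) − (13/42)·(-5/42))/(5209/441) = 35741/10418; b = (5·(-5/42) − (13/42)·17)/(5209/441) = -2583/5209.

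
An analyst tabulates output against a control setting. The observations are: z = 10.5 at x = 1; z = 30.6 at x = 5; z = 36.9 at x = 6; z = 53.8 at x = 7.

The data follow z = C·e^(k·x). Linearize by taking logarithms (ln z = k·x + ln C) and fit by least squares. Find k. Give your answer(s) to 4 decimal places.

Let Y = ln z. Fitting Y = k·x + ln C by least squares:
XᵀX = [[111.0000, 19.0000]; [19.0000, 4]], rhs = [69.0026, 13.3659]ᵀ  (here Σx = 19.0000, Σ(x)² = 111.0000, Σln z = 13.3659, Σx·ln z = 69.0026).
Solving (det = 83.0000): k = 0.26577, ln C = 2.07906.

k = 0.2658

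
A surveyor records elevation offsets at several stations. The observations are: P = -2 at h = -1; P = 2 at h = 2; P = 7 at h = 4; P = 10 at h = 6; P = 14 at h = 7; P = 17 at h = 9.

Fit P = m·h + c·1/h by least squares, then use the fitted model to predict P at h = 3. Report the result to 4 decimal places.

Setting ∂/∂m … = 0 gives: 187·m + 6·c = 345;  6·m + (87193/63504)·c = 371/36.
det = 187·(87193/63504) − 6² = 14018947/63504.
m = (345·(87193/63504) − 6·(371/36))/(14018947/63504) = 26154921/14018947; c = (187·(371/36) − 6·345)/(14018947/63504) = -9072252/14018947.
At h = 3: P̂ = (26154921/14018947)·(3) + (-9072252/14018947)·(1/3) = 75440679/14018947.

P̂ = 5.3813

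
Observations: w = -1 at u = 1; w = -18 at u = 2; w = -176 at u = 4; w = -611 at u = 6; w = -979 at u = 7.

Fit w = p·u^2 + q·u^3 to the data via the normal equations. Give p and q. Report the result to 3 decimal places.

The normal equations are: 3970·p + 25640·q = -72856;  25640·p + 168466·q = -479182.
(Σu^2·u^2 = 3970, Σu^2·u^3 = 25640, Σu^3·u^3 = 168466, Σu^2·w = -72856, Σu^3·w = -479182.)
Eliminating q: 168466·(row 1) − 25640·(row 2) gives 11400420·p = 168466·(-72856) − 25640·(-479182) = 12467584, so p = 3116896/2850105.
Then q = ((-479182) − 25640·(3116896/2850105))/168466 = -1716235/570021.

p = 1.094, q = -3.011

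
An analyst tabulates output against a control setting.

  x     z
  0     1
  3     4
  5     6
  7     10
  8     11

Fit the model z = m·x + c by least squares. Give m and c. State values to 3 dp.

Sums needed: Σx·x = 147, Σx = 23, Σ1 = 5.
And Σx·z = 200, Σz = 32.
Determinant 147·5 − 23² = 206.
m = (200·5 − 23·32)/206 = 132/103; c = (147·32 − 23·200)/206 = 52/103.

m = 1.282, c = 0.505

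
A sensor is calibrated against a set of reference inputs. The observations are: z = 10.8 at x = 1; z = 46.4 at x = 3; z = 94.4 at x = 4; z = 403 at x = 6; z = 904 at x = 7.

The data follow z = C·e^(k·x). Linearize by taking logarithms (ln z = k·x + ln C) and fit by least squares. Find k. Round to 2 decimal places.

k = 0.73

With ln zᵢ as the transformed response and xᵢ as the regressor:
Σx = 21.0000, Σ(x)² = 111.0000, Σln z = 23.5702, Σx·ln z = 115.7230.
Equations: 111.0000·k + 21.0000·ln C = 115.7230;  21.0000·k + 5·ln C = 23.5702.
Δ = 111.0000·5 − (21.0000)² = 114.0000; k = (115.7230·5 − 21.0000·23.5702)/114.0000 = 0.73370, ln C = (111.0000·23.5702 − 21.0000·115.7230)/114.0000 = 1.63248.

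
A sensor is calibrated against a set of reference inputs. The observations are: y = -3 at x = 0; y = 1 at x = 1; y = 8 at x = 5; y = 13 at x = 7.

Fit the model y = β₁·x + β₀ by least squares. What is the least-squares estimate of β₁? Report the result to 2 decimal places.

Forming AᵀA = [[75, 13]; [13, 4]] and Aᵀy = [132, 19]ᵀ gives AᵀA·[β₁, β₀]ᵀ = Aᵀy.
Eliminating β₀: 4·(row 1) − 13·(row 2) gives 131·β₁ = 4·132 − 13·19 = 281, so β₁ = 281/131.
Then β₀ = (19 − 13·(281/131))/4 = -291/131.

β₁ = 2.15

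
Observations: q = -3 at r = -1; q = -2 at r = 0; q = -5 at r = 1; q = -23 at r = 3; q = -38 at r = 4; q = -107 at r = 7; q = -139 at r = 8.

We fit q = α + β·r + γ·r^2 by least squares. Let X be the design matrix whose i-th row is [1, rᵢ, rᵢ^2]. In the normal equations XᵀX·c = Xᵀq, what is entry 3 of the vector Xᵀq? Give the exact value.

Entry 3 ↔ basis r^2, so (Xᵀq)_{3} = Σᵢ (r^2)·qᵢ = (1)·(-3) + (0)·(-2) + (1)·(-5) + (9)·(-23) + (16)·(-38) + (49)·(-107) + (64)·(-139) = -14962.

-14962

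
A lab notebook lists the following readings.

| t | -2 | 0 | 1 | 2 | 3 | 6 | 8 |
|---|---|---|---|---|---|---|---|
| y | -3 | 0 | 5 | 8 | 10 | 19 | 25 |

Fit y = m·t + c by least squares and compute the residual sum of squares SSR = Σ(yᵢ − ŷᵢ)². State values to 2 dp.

SSR = 4.66

The normal system XᵀX·[m, c]ᵀ = Xᵀy is [[118, 18]; [18, 7]]·[m, c]ᵀ = [371, 64]ᵀ.
det = 118·7 − 18² = 502.
m = (371·7 − 18·64)/502 = 1445/502; c = (118·64 − 18·371)/502 = 437/251.
Residuals: 255/251, -437/251, 191/502, 126/251, -189/502, -3/251, 58/251; SSR = 2337/502.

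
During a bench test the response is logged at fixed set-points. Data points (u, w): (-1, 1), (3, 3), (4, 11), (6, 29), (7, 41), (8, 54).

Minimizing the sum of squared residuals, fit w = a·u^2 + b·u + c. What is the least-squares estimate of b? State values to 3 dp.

b = -1.159

Setting ∂/∂a … = 0 gives: 8131·a + 1161·b + 175·c = 6713;  1161·a + 175·b + 27·c = 945;  175·a + 27·b + 6·c = 139.
(Σu^2·u^2 = 8131, Σu^2·u = 1161, Σu^2 = 175, Σu·u = 175, Σu = 27, Σ1 = 6, Σu^2·w = 6713, Σu·w = 945, Σw = 139.)
Inverting the 3×3 Gram matrix, [a, b, c]ᵀ = [68743/67300, -78003/67300, -47437/33650]ᵀ.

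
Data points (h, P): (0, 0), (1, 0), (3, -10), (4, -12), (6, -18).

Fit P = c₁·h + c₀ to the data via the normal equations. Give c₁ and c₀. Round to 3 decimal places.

c₁ = -3.246, c₀ = 1.088

From the data, Σh·h = 62, Σh = 14, Σ1 = 5.
For XᵀP: Σh·P = -186, ΣP = -40.
Δ = 62·5 − 14² = 114.
c₁ = ((-186)·5 − 14·(-40))/114 = -185/57; c₀ = (62·(-40) − 14·(-186))/114 = 62/57.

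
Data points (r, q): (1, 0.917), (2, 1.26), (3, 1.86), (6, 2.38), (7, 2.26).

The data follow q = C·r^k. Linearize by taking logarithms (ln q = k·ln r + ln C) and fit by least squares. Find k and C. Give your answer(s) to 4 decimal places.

With ln qᵢ as the transformed response and ln rᵢ as the regressor:
Σln r = 5.5294, Σ(ln r)² = 8.6844, Σln q = 2.4475, Σln r·ln q = 3.9822.
Normal system: [[8.6844, 5.5294]; [5.5294, 5]]·[k, ln C]ᵀ = [3.9822, 2.4475]ᵀ.
Δ = 8.6844·5 − (5.5294)² = 12.8473; k = (3.9822·5 − 5.5294·2.4475)/12.8473 = 0.49644, ln C = (8.6844·2.4475 − 5.5294·3.9822)/12.8473 = -0.05950, so C = exp(-0.05950) = 0.94224.

k = 0.4964, C = 0.9422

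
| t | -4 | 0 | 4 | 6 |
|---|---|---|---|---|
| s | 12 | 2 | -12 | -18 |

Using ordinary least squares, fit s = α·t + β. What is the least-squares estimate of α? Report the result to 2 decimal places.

α = -3.05

Compute the Gram sums: Σt·t = 68, Σt = 6, Σ1 = 4.
Moment sums: Σt·s = -204, Σs = -16.
Δ = 68·4 − 6² = 236.
α = ((-204)·4 − 6·(-16))/236 = -180/59; β = (68·(-16) − 6·(-204))/236 = 34/59.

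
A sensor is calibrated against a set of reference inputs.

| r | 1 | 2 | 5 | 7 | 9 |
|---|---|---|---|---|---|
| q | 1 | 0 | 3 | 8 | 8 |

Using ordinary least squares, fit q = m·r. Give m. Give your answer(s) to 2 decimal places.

m = 0.90

Setting ∂/∂m … = 0 gives: 160·m = 144.
(Σr·r = 160, Σr·q = 144.)
m = 144/160 = 0.9.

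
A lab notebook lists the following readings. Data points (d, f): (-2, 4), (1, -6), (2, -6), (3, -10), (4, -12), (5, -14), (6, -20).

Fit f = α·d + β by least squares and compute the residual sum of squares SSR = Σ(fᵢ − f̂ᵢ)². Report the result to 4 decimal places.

Sums needed: Σd·d = 95, Σd = 19, Σ1 = 7.
And Σd·f = -294, Σf = -64.
Determinant 95·7 − 19² = 304.
α = ((-294)·7 − 19·(-64))/304 = -421/152; β = (95·(-64) − 19·(-294))/304 = -13/8.
Residuals: 13/152, -61/38, 177/152, -5/76, 107/152, 28/19, -267/152; SSR = 737/76.

SSR = 9.6974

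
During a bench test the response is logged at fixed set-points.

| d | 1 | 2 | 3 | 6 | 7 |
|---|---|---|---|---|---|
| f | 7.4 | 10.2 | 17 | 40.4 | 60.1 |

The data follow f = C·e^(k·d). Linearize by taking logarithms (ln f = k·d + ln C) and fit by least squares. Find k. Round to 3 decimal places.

k = 0.343

Taking logs, ln f = k·d + ln C, so regress ln f on d.
XᵀX = [[99.0000, 19.0000]; [19.0000, 5]], rhs = [66.0109, 14.9519]ᵀ  (here Σd = 19.0000, Σ(d)² = 99.0000, Σln f = 14.9519, Σd·ln f = 66.0109).
Slope k = (n·Σd·ln f − Σd·Σln f)/(n·Σ(d)² − (Σd)²) = (5·66.0109 − 19.0000·14.9519)/134.0000 = 0.34305; ln C = (Σln f − k·Σd)/n = 1.68681.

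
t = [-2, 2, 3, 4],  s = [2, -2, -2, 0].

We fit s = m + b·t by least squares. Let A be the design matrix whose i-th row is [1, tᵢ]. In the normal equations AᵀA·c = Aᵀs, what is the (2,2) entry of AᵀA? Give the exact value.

33

Row 2 ↔ basis t, column 2 ↔ basis t, so (AᵀA)_{2,2} = Σᵢ (t)·(t) = (-2)·(-2) + (2)·(2) + (3)·(3) + (4)·(4) = 33.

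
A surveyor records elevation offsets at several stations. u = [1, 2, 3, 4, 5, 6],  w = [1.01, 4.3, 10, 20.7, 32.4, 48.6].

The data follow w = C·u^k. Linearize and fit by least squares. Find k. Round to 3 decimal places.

With ln wᵢ as the transformed response and ln uᵢ as the regressor:
XᵀX = [[9.4099, 6.5793]; [6.5793, 6]], rhs = [20.2977, 14.1631]ᵀ  (here Σln u = 6.5793, Σ(ln u)² = 9.4099, Σln w = 14.1631, Σln u·ln w = 20.2977).
Slope k = (n·Σln u·ln w − Σln u·Σln w)/(n·Σ(ln u)² − (Σln u)²) = (6·20.2977 − 6.5793·14.1631)/13.1729 = 2.17143; ln C = (Σln w − k·Σln u)/n = -0.02056.

k = 2.171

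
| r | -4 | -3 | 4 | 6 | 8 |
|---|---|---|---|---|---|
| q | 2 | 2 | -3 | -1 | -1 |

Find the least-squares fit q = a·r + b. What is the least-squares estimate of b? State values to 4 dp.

Entries of XᵀX: Σr·r = 141, Σr = 11, Σ1 = 5.
Right-hand side: Σr·q = -40, Σq = -1.
XᵀX·[a, b]ᵀ = Xᵀq becomes [[141, 11]; [11, 5]]·[a, b]ᵀ = [-40, -1]ᵀ.
Eliminating b: 5·(row 1) − 11·(row 2) gives 584·a = 5·(-40) − 11·(-1) = -189, so a = -189/584.
Then b = ((-1) − 11·(-189/584))/5 = 299/584.

b = 0.5120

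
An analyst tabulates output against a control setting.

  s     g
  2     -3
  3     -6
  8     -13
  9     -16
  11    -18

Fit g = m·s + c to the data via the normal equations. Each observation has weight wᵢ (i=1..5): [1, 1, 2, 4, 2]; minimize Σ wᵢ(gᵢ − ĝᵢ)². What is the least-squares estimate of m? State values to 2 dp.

m = -1.66

The normal equations are: 707·m + 79·c = -1204;  79·m + 10·c = -135.
(Σwᵢ·s·s = 707, Σwᵢ·s = 79, Σwᵢ·1 = 10, Σwᵢ·s·g = -1204, Σwᵢ·g = -135.)
Δ = 707·10 − 79² = 829.
m = ((-1204)·10 − 79·(-135))/829 = -1375/829; c = (707·(-135) − 79·(-1204))/829 = -329/829.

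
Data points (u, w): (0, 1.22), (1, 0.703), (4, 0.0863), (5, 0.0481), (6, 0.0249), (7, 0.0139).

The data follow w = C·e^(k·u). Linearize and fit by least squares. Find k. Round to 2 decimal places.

Let Y = ln w. Fitting Y = k·u + ln C by least squares:
AᵀA = [[127.0000, 23.0000]; [23.0000, 6]], rhs = [-77.4129, -13.6067]ᵀ  (here Σu = 23.0000, Σ(u)² = 127.0000, Σln w = -13.6067, Σu·ln w = -77.4129).
Δ = 127.0000·6 − (23.0000)² = 233.0000; k = (-77.4129·6 − 23.0000·-13.6067)/233.0000 = -0.65031, ln C = (127.0000·-13.6067 − 23.0000·-77.4129)/233.0000 = 0.22508.

k = -0.65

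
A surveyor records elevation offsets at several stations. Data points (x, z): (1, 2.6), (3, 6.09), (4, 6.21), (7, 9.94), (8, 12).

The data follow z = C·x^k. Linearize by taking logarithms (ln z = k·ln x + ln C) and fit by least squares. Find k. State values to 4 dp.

k = 0.7068

Let Y = ln z. Fitting Y = k·ln x + ln C by least squares:
Σln x = 6.5103, Σ(ln x)² = 11.2394, Σln z = 9.3698, Σln x·ln z = 14.1525.
Equations: 11.2394·k + 6.5103·ln C = 14.1525;  6.5103·k + 5·ln C = 9.3698.
Solving (det = 13.8136): k = 0.70676, ln C = 0.95372.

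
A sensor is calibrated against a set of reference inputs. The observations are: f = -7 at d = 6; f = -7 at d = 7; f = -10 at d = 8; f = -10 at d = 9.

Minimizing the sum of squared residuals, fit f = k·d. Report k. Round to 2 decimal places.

From the data, Σd·d = 230.
And Σd·f = -261.
Hence k = -261 / 230 ≈ -1.13478.

k = -1.13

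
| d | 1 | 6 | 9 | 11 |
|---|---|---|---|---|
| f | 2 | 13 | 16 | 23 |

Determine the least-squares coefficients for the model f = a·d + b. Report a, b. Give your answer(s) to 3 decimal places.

a = 1.982, b = 0.119

Compute the Gram sums: Σd·d = 239, Σd = 27, Σ1 = 4.
Moment sums: Σd·f = 477, Σf = 54.
AᵀA·[a, b]ᵀ = Aᵀf becomes [[239, 27]; [27, 4]]·[a, b]ᵀ = [477, 54]ᵀ.
Eliminating b: 4·(row 1) − 27·(row 2) gives 227·a = 4·477 − 27·54 = 450, so a = 450/227.
Then b = (54 − 27·(450/227))/4 = 27/227.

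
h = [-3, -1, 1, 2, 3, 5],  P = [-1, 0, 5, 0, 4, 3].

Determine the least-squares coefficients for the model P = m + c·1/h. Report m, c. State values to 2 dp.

XᵀX·[m, c]ᵀ = XᵀP reads: 6·m + (7/10)·c = 11;  (7/10)·m + (2261/900)·c = 109/15.
Determinant 6·(2261/900) − (7/10)² = 175/12.
m = (11·(2261/900) − (7/10)·(109/15))/(175/12) = 2899/1875; c = (6·(109/15) − (7/10)·11)/(175/12) = 2154/875.

m = 1.55, c = 2.46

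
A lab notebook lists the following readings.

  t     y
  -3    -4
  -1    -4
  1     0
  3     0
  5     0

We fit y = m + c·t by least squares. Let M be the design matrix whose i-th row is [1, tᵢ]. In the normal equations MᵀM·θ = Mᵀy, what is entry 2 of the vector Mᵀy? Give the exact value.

Entry 2 ↔ basis t, so (Mᵀy)_{2} = Σᵢ (t)·yᵢ = (-3)·(-4) + (-1)·(-4) + (1)·(0) + (3)·(0) + (5)·(0) = 16.

16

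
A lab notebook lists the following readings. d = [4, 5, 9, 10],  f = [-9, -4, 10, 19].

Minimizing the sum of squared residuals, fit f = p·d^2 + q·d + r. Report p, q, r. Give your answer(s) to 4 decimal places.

Normal-equation sums: Σd^2·d^2 = 17442, Σd^2·d = 1918, Σd^2 = 222, Σd·d = 222, Σd = 28, Σ1 = 4.
And Σd^2·f = 2466, Σd·f = 224, Σf = 16.
Normal equations: [[17442, 1918, 222]; [1918, 222, 28]; [222, 28, 4]]·[p, q, r]ᵀ = [2466, 224, 16]ᵀ.
Inverting the 3×3 Gram matrix, [p, q, r]ᵀ = [2/5, -84/65, -119/13]ᵀ.

p = 0.4000, q = -1.2923, r = -9.1538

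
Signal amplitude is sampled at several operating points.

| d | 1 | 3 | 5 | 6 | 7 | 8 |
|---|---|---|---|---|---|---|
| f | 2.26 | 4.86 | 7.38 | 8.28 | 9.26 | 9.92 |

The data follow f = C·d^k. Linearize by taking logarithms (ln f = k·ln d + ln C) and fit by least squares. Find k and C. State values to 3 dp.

k = 0.723, C = 2.250

Taking logs, ln f = k·ln d + ln C, so regress ln f on ln d.
XᵀX = [[15.1183, 8.5252]; [8.5252, 6]], rhs = [17.8438, 11.0293]ᵀ  (here Σln d = 8.5252, Σ(ln d)² = 15.1183, Σln f = 11.0293, Σln d·ln f = 17.8438).
Δ = 15.1183·6 − (8.5252)² = 18.0313; k = (17.8438·6 − 8.5252·11.0293)/18.0313 = 0.72297, ln C = (15.1183·11.0293 − 8.5252·17.8438)/18.0313 = 0.81097, so C = exp(0.81097) = 2.25009.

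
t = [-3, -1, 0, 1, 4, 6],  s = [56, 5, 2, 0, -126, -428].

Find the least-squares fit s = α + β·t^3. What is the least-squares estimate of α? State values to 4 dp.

Compute the Gram sums: Σ1 = 6, Σt^3 = 253, Σt^3·t^3 = 51483.
For Mᵀs: Σs = -491, Σt^3·s = -102029.
det = 6·51483 − 253² = 244889.
α = ((-491)·51483 − 253·(-102029))/244889 = 535184/244889; β = (6·(-102029) − 253·(-491))/244889 = -487951/244889.

α = 2.1854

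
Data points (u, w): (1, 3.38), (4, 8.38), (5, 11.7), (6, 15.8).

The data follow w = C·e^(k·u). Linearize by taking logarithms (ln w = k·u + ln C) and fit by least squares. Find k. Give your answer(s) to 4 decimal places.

k = 0.3090

With ln wᵢ as the transformed response and uᵢ as the regressor:
Σu = 16.0000, Σ(u)² = 78.0000, Σln w = 8.5633, Σu·ln w = 38.5793.
Normal system: [[78.0000, 16.0000]; [16.0000, 4]]·[k, ln C]ᵀ = [38.5793, 8.5633]ᵀ.
Solving (det = 56.0000): k = 0.30900, ln C = 0.90484.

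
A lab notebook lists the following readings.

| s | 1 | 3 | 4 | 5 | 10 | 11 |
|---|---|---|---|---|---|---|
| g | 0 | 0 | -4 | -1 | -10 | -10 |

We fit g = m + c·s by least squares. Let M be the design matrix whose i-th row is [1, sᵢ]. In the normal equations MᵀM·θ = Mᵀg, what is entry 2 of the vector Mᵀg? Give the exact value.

Entry 2 ↔ basis s, so (Mᵀg)_{2} = Σᵢ (s)·gᵢ = (1)·(0) + (3)·(0) + (4)·(-4) + (5)·(-1) + (10)·(-10) + (11)·(-10) = -231.

-231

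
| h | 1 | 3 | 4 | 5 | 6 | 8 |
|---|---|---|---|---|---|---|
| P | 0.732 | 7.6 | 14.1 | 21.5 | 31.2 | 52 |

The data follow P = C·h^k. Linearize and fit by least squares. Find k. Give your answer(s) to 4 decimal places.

Taking logs, ln P = k·ln h + ln C, so regress ln P on ln h.
XᵀX = [[13.2535, 7.9655]; [7.9655, 6]], rhs = [25.2151, 14.8221]ᵀ  (here Σln h = 7.9655, Σ(ln h)² = 13.2535, Σln P = 14.8221, Σln h·ln P = 25.2151).
Slope k = (n·Σln h·ln P − Σln h·Σln P)/(n·Σ(ln h)² − (Σln h)²) = (6·25.2151 − 7.9655·14.8221)/16.0713 = 2.06736; ln C = (Σln P − k·Σln h)/n = -0.27426.

k = 2.0674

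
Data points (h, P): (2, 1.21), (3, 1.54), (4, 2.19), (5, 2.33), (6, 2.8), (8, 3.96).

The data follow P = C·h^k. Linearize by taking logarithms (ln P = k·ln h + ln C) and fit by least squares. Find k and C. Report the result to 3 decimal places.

Taking logs, ln P = k·ln h + ln C, so regress ln P on ln h.
Σln h = 8.6587, Σ(ln h)² = 13.7340, Σln P = 4.6580, Σln h·ln P = 7.7612.
Equations: 13.7340·k + 8.6587·ln C = 7.7612;  8.6587·k + 6·ln C = 4.6580.
Slope k = (n·Σln h·ln P − Σln h·Σln P)/(n·Σ(ln h)² − (Σln h)²) = (6·7.7612 − 8.6587·4.6580)/7.4309 = 0.83904; ln C = (Σln P − k·Σln h)/n = -0.43450, so C = exp(-0.43450) = 0.64759.

k = 0.839, C = 0.648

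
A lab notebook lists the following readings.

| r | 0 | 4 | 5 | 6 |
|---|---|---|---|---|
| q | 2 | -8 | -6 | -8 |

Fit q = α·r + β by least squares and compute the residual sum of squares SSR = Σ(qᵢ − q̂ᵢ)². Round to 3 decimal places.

Normal-equation sums: Σr·r = 77, Σr = 15, Σ1 = 4.
Right-hand side: Σr·q = -110, Σq = -20.
det = 77·4 − 15² = 83.
α = ((-110)·4 − 15·(-20))/83 = -140/83; β = (77·(-20) − 15·(-110))/83 = 110/83.
Residuals: 56/83, -214/83, 92/83, 66/83; SSR = 744/83.

SSR = 8.964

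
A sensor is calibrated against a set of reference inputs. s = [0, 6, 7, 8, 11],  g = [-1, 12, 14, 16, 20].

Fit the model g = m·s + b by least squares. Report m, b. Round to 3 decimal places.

m = 1.957, b = -0.325

Compute the Gram sums: Σs·s = 270, Σs = 32, Σ1 = 5.
For Mᵀg: Σs·g = 518, Σg = 61.
Eliminating b: 5·(row 1) − 32·(row 2) gives 326·m = 5·518 − 32·61 = 638, so m = 319/163.
Then b = (61 − 32·(319/163))/5 = -53/163.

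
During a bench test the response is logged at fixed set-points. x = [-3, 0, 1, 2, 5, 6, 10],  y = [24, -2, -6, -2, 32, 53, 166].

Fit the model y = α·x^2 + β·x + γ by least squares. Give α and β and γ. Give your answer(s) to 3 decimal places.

α = 1.992, β = -2.932, γ = -3.140

Forming MᵀM = [[12019, 1323, 175]; [1323, 175, 21]; [175, 21, 7]] and Mᵀy = [19510, 2056, 265]ᵀ gives MᵀM·[α, β, γ]ᵀ = Mᵀy.
Row-reducing yields α = 10401/5222, β = -15313/5222, γ = -8198/2611.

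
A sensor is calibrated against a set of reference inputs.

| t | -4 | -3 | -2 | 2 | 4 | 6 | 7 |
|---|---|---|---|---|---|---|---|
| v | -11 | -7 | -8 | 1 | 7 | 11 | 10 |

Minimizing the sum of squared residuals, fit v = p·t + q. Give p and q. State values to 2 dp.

Compute the Gram sums: Σt·t = 134, Σt = 10, Σ1 = 7.
And Σt·v = 247, Σv = 3.
AᵀA·[p, q]ᵀ = Aᵀv becomes [[134, 10]; [10, 7]]·[p, q]ᵀ = [247, 3]ᵀ.
det = 134·7 − 10² = 838.
p = (247·7 − 10·3)/838 = 1699/838; q = (134·3 − 10·247)/838 = -1034/419.

p = 2.03, q = -2.47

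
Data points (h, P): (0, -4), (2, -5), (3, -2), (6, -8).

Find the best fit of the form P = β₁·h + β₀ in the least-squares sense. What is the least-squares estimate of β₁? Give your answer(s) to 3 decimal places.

β₁ = -0.627

Compute the Gram sums: Σh·h = 49, Σh = 11, Σ1 = 4.
For MᵀP: Σh·P = -64, ΣP = -19.
MᵀM·[β₁, β₀]ᵀ = MᵀP becomes [[49, 11]; [11, 4]]·[β₁, β₀]ᵀ = [-64, -19]ᵀ.
Determinant 49·4 − 11² = 75.
β₁ = ((-64)·4 − 11·(-19))/75 = -47/75; β₀ = (49·(-19) − 11·(-64))/75 = -227/75.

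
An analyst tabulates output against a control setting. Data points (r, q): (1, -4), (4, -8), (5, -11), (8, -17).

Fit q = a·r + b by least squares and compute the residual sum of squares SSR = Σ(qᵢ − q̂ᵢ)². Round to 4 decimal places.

SSR = 1.6400

Forming AᵀA = [[106, 18]; [18, 4]] and Aᵀq = [-227, -40]ᵀ gives AᵀA·[a, b]ᵀ = Aᵀq.
Eliminating b: 4·(row 1) − 18·(row 2) gives 100·a = 4·(-227) − 18·(-40) = -188, so a = -47/25.
Then b = ((-40) − 18·(-47/25))/4 = -77/50.
Residuals: -29/50, 53/50, -3/50, -21/50; SSR = 41/25.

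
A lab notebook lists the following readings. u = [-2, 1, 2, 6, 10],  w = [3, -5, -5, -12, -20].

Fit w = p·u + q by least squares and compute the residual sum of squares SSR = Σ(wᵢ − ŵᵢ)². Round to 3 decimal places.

SSR = 3.752

AᵀA·[p, q]ᵀ = Aᵀw reads: 145·p + 17·q = -293;  17·p + 5·q = -39.
Determinant 145·5 − 17² = 436.
p = ((-293)·5 − 17·(-39))/436 = -401/218; q = (145·(-39) − 17·(-293))/436 = -337/218.
Residuals: 189/218, -176/109, 49/218, 127/218, -13/218; SSR = 409/109.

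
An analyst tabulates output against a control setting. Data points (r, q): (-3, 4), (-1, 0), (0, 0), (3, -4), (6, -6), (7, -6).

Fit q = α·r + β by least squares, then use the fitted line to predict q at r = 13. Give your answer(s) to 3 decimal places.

q̂ = -12.725

Forming XᵀX = [[104, 12]; [12, 6]] and Xᵀq = [-102, -12]ᵀ gives XᵀX·[α, β]ᵀ = Xᵀq.
Eliminating β: 6·(row 1) − 12·(row 2) gives 480·α = 6·(-102) − 12·(-12) = -468, so α = -39/40.
Then β = ((-12) − 12·(-39/40))/6 = -1/20.
At r = 13: q̂ = (-39/40)·(13) + (-1/20)·(1) = -509/40.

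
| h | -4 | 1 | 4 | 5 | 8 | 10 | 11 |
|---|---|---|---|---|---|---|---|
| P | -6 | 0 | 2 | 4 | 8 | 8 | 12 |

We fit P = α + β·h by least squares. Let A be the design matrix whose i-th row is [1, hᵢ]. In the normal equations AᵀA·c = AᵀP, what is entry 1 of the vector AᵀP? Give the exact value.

28

Entry 1 ↔ basis 1, so (AᵀP)_{1} = Σᵢ Pᵢ = (1)·(-6) + (1)·(0) + (1)·(2) + (1)·(4) + (1)·(8) + (1)·(8) + (1)·(12) = 28.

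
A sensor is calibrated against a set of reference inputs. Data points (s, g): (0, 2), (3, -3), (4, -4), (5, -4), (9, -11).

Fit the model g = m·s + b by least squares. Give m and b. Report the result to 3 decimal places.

Setting ∂/∂m … = 0 gives: 131·m + 21·b = -144;  21·m + 5·b = -20.
Eliminating b: 5·(row 1) − 21·(row 2) gives 214·m = 5·(-144) − 21·(-20) = -300, so m = -150/107.
Then b = ((-20) − 21·(-150/107))/5 = 202/107.

m = -1.402, b = 1.888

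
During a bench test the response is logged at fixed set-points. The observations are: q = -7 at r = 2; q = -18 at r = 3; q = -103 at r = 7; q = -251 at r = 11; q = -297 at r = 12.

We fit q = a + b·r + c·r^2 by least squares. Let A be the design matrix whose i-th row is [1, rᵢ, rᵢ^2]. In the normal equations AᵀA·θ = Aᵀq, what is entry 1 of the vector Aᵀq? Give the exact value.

Entry 1 ↔ basis 1, so (Aᵀq)_{1} = Σᵢ qᵢ = (1)·(-7) + (1)·(-18) + (1)·(-103) + (1)·(-251) + (1)·(-297) = -676.

-676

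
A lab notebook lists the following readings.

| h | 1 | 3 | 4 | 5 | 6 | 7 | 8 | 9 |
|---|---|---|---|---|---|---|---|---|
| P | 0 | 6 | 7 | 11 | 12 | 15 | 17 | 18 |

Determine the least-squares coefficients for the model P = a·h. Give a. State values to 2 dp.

a = 2.05

Compute the Gram sums: Σh·h = 281.
Right-hand side: Σh·P = 576.
Normal equations: [[281]]·[a]ᵀ = [576]ᵀ.
Hence a = 576 / 281 ≈ 2.04982.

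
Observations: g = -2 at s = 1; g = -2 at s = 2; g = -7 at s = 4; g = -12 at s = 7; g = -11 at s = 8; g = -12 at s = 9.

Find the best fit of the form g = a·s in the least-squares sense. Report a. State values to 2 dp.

MᵀM·[a]ᵀ = Mᵀg reads: 215·a = -314.
a = (-314)/215 = -1.46047.

a = -1.46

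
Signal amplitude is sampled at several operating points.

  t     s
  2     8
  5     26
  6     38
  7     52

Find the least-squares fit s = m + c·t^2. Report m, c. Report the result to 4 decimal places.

The normal system AᵀA·[m, c]ᵀ = Aᵀs is [[4, 114]; [114, 4338]]·[m, c]ᵀ = [124, 4598]ᵀ.
Δ = 4·4338 − 114² = 4356.
m = (124·4338 − 114·4598)/4356 = 1145/363; c = (4·4598 − 114·124)/4356 = 1064/1089.

m = 3.1543, c = 0.9770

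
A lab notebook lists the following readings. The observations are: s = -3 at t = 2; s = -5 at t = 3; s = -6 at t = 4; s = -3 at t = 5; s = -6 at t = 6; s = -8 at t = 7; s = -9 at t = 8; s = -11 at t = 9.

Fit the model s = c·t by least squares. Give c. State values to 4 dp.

The normal system AᵀA·[c]ᵀ = Aᵀs is [[284]]·[c]ᵀ = [-323]ᵀ.
c = (-323)/284 = -1.13732.

c = -1.1373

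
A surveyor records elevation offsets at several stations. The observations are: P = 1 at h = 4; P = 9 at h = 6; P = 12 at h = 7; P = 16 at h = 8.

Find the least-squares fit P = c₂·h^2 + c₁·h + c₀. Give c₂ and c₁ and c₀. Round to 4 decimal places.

c₂ = -0.0682, c₁ = 4.5227, c₀ = -15.9545

Forming MᵀM = [[8049, 1135, 165]; [1135, 165, 25]; [165, 25, 4]] and MᵀP = [1952, 270, 38]ᵀ gives MᵀM·[c₂, c₁, c₀]ᵀ = MᵀP.
Inverting the 3×3 Gram matrix, [c₂, c₁, c₀]ᵀ = [-3/44, 199/44, -351/22]ᵀ.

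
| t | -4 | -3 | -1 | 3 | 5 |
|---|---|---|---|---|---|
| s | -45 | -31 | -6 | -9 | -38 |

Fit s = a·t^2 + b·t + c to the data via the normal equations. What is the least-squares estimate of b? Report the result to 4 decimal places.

b = 3.1167

Normal-equation sums: Σt^2·t^2 = 1044, Σt^2·t = 60, Σt^2 = 60, Σt·t = 60, Σt = 0, Σ1 = 5.
Moment sums: Σt^2·s = -2036, Σt·s = 62, Σs = -129.
XᵀX·[a, b, c]ᵀ = Xᵀs becomes [[1044, 60, 60]; [60, 60, 0]; [60, 0, 5]]·[a, b, c]ᵀ = [-2036, 62, -129]ᵀ.
Inverting the 3×3 Gram matrix, [a, b, c]ᵀ = [-25/12, 187/60, -4/5]ᵀ.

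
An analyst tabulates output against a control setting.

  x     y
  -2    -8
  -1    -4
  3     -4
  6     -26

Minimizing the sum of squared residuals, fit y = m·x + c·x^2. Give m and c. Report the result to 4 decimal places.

m = 1.9781, c = -1.0551

With design matrix M, MᵀM = [[50, 234]; [234, 1394]] and Mᵀy = [-148, -1008]ᵀ.
Δ = 50·1394 − 234² = 14944.
m = ((-148)·1394 − 234·(-1008))/14944 = 3695/1868; c = (50·(-1008) − 234·(-148))/14944 = -1971/1868.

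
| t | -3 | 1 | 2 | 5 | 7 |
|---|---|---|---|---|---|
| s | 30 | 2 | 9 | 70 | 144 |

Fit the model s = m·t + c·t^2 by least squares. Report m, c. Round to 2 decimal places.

Entries of MᵀM: Σt·t = 88, Σt·t^2 = 450, Σt^2·t^2 = 3124.
Moment sums: Σt·s = 1288, Σt^2·s = 9114.
Normal equations: [[88, 450]; [450, 3124]]·[m, c]ᵀ = [1288, 9114]ᵀ.
Eliminating c: 3124·(row 1) − 450·(row 2) gives 72412·m = 3124·1288 − 450·9114 = -77588, so m = -19397/18103.
Then c = (9114 − 450·(-19397/18103))/3124 = 55608/18103.

m = -1.07, c = 3.07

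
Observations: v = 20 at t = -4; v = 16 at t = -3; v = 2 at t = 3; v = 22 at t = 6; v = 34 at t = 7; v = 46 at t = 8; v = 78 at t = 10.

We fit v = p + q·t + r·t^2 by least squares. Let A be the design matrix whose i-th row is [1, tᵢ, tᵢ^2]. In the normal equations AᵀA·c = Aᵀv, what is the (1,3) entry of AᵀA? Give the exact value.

283

Row 1 ↔ basis 1, column 3 ↔ basis t^2, so (AᵀA)_{1,3} = Σᵢ t^2 = (1)·(16) + (1)·(9) + (1)·(9) + (1)·(36) + (1)·(49) + (1)·(64) + (1)·(100) = 283.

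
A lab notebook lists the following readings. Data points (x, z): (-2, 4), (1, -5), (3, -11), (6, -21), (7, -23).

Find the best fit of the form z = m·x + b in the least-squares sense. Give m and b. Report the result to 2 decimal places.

m = -3.06, b = -2.03

With design matrix M, MᵀM = [[99, 15]; [15, 5]] and Mᵀz = [-333, -56]ᵀ.
Eliminating b: 5·(row 1) − 15·(row 2) gives 270·m = 5·(-333) − 15·(-56) = -825, so m = -55/18.
Then b = ((-56) − 15·(-55/18))/5 = -61/30.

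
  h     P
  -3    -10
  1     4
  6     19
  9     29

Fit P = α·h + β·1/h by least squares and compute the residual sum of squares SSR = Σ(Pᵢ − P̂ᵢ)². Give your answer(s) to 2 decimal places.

SSR = 0.14

The normal equations are: 127·α + 4·β = 409;  4·α + (373/324)·β = 247/18.
(Σh·h = 127, Σh·1/h = 4, Σ1/h·1/h = 373/324, Σh·P = 409, Σ1/h·P = 247/18.)
Eliminating β: (373/324)·(row 1) − 4·(row 2) gives (42187/324)·α = (373/324)·409 − 4·(247/18) = 134773/324, so α = 134773/42187.
Then β = ((247/18) − 4·(134773/42187))/(373/324) = 34578/42187.
Residuals: -6025/42187, -603/42187, -12848/42187, 6624/42187; SSR = 5822/42187.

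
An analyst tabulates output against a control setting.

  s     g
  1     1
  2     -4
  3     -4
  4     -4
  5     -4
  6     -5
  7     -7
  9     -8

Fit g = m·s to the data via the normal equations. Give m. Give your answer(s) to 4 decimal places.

From the data, Σs·s = 221.
And Σs·g = -206.
AᵀA·[m]ᵀ = Aᵀg becomes [[221]]·[m]ᵀ = [-206]ᵀ.
Hence m = -206 / 221 ≈ -0.932127.

m = -0.9321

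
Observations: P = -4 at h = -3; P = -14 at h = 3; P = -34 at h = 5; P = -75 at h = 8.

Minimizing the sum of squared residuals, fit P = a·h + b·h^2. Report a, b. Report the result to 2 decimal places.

a = -1.75, b = -0.96

Sums needed: Σh·h = 107, Σh·h^2 = 637, Σh^2·h^2 = 4883.
For XᵀP: Σh·P = -800, Σh^2·P = -5812.
Normal equations: [[107, 637]; [637, 4883]]·[a, b]ᵀ = [-800, -5812]ᵀ.
det = 107·4883 − 637² = 116712.
a = ((-800)·4883 − 637·(-5812))/116712 = -5671/3242; b = (107·(-5812) − 637·(-800))/116712 = -3119/3242.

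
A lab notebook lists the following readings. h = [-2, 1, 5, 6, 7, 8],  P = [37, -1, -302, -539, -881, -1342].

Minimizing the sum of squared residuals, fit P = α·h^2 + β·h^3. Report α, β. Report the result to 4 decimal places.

Forming MᵀM = [[8435, 60445]; [60445, 442139]] and MᵀP = [-155864, -1143758]ᵀ gives MᵀM·[α, β]ᵀ = MᵀP.
det = 8435·442139 − 60445² = 75844440.
α = ((-155864)·442139 − 60445·(-1143758))/75844440 = 110449607/37922220; β = (8435·(-1143758) − 60445·(-155864))/75844440 = -3234275/1083492.

α = 2.9125, β = -2.9850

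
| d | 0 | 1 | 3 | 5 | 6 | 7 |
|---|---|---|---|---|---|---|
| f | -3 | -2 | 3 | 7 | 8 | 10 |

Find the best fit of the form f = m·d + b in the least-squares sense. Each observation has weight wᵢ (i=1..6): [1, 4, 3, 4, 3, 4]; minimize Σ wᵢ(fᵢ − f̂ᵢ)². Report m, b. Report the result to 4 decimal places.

m = 1.9600, b = -3.4125

Sums needed: Σwᵢ·d·d = 435, Σwᵢ·d = 79, Σwᵢ·1 = 19.
And Σwᵢ·d·f = 583, Σwᵢ·f = 90.
MᵀWM·[m, b]ᵀ = MᵀWf becomes [[435, 79]; [79, 19]]·[m, b]ᵀ = [583, 90]ᵀ.
Δ = 435·19 − 79² = 2024.
m = (583·19 − 79·90)/2024 = 3967/2024; b = (435·90 − 79·583)/2024 = -6907/2024.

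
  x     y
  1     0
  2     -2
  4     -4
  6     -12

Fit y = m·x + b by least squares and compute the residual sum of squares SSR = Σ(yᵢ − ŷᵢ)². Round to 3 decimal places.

Normal-equation sums: Σx·x = 57, Σx = 13, Σ1 = 4.
And Σx·y = -92, Σy = -18.
Δ = 57·4 − 13² = 59.
m = ((-92)·4 − 13·(-18))/59 = -134/59; b = (57·(-18) − 13·(-92))/59 = 170/59.
Residuals: -36/59, -20/59, 130/59, -74/59; SSR = 408/59.

SSR = 6.915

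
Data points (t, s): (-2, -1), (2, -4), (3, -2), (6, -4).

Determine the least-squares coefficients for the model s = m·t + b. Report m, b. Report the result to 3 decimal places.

The normal system MᵀM·[m, b]ᵀ = Mᵀs is [[53, 9]; [9, 4]]·[m, b]ᵀ = [-36, -11]ᵀ.
Determinant 53·4 − 9² = 131.
m = ((-36)·4 − 9·(-11))/131 = -45/131; b = (53·(-11) − 9·(-36))/131 = -259/131.

m = -0.344, b = -1.977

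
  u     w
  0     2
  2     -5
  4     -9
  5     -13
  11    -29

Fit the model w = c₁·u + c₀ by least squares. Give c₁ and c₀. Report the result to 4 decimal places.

c₁ = -2.7803, c₀ = 1.4335

Sums needed: Σu·u = 166, Σu = 22, Σ1 = 5.
Moment sums: Σu·w = -430, Σw = -54.
Δ = 166·5 − 22² = 346.
c₁ = ((-430)·5 − 22·(-54))/346 = -481/173; c₀ = (166·(-54) − 22·(-430))/346 = 248/173.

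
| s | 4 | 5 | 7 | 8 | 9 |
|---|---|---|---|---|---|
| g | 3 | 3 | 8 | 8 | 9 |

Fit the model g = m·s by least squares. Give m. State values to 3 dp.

m = 0.970

The normal system AᵀA·[m]ᵀ = Aᵀg is [[235]]·[m]ᵀ = [228]ᵀ.
m = 228/235 = 0.970213.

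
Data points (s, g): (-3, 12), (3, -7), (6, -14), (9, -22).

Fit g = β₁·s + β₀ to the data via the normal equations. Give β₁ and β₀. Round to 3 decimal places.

β₁ = -2.829, β₀ = 2.857

Normal-equation sums: Σs·s = 135, Σs = 15, Σ1 = 4.
For Mᵀg: Σs·g = -339, Σg = -31.
So MᵀM·[β₁, β₀]ᵀ = Mᵀg: [[135, 15]; [15, 4]]·[β₁, β₀]ᵀ = [-339, -31]ᵀ.
Determinant 135·4 − 15² = 315.
β₁ = ((-339)·4 − 15·(-31))/315 = -99/35; β₀ = (135·(-31) − 15·(-339))/315 = 20/7.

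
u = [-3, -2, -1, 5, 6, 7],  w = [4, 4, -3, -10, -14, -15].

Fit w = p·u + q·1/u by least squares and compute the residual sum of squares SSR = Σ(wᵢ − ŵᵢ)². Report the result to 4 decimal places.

SSR = 6.6418

With design matrix M, MᵀM = [[124, 6]; [6, 31957/22050]] and Mᵀw = [-256, -143/21]ᵀ.
Eliminating q: (31957/22050)·(row 1) − 6·(row 2) gives (1584434/11025)·p = (31957/22050)·(-256) − 6·(-143/21) = -3640046/11025, so p = -1820023/792217.
Then q = ((-143/21) − 6·(-1820023/792217))/(31957/22050) = 3812550/792217.
Residuals: -1020351/792217, 1435097/792217, -384124/792217, 415435/792217, -806325/792217, 18368/46601; SSR = 5261716/792217.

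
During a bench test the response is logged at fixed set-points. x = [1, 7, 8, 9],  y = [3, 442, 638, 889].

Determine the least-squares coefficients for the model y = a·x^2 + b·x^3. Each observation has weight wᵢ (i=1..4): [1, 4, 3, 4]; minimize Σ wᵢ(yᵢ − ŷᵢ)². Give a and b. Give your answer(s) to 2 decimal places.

MᵀWM·[a, b]ᵀ = MᵀWy reads: 48137·a + 401729·b = 497167;  401729·a + 3382793·b = 4178719.
Eliminating b: 3382793·(row 1) − 401729·(row 2) gives 1451317200·a = 3382793·497167 − 401729·4178719 = 3100442280, so a = 25837019/12094310.
Then b = (4178719 − 401729·(25837019/12094310))/3382793 = 11871623/12094310.

a = 2.14, b = 0.98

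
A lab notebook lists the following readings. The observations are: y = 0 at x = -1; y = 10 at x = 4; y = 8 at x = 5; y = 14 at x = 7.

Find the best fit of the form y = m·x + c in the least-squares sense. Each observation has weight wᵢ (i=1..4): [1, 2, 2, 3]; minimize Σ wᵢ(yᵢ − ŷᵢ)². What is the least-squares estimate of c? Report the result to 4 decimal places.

AᵀWA·[m, c]ᵀ = AᵀWy reads: 230·m + 38·c = 454;  38·m + 8·c = 78.
Determinant 230·8 − 38² = 396.
m = (454·8 − 38·78)/396 = 167/99; c = (230·78 − 38·454)/396 = 172/99.

c = 1.7374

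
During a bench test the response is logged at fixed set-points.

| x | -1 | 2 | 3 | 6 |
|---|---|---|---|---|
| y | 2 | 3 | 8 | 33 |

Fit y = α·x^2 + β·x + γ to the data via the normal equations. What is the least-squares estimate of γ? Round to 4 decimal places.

γ = 0.4000

Entries of MᵀM: Σx^2·x^2 = 1394, Σx^2·x = 250, Σx^2 = 50, Σx·x = 50, Σx = 10, Σ1 = 4.
And Σx^2·y = 1274, Σx·y = 226, Σy = 46.
So MᵀM·[α, β, γ]ᵀ = Mᵀy: [[1394, 250, 50]; [250, 50, 10]; [50, 10, 4]]·[α, β, γ]ᵀ = [1274, 226, 46]ᵀ.
Inverting the 3×3 Gram matrix, [α, β, γ]ᵀ = [1, -14/25, 2/5]ᵀ.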